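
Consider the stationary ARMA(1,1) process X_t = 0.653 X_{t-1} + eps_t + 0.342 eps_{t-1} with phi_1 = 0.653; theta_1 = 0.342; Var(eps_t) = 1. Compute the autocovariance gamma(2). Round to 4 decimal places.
\gamma(2) = 1.3857

Multiply the model equation by X_{t-k} and take expectations. With theta_0 = psi_0 = 1 and psi_j the MA(infinity) weights, this gives
  gamma(k) - sum_i phi_i gamma(k-i) = c_k,
  c_k = sigma^2 * sum_{j=k..q} theta_j psi_{j-k}   (c_k = 0 for k > q),
using gamma(-m) = gamma(m).
psi-weights needed (psi_j = theta_j + sum_i phi_i psi_{j-i}):
  psi_1 = theta_1 + phi_1 = 0.342 + (0.653) = 0.995
Right-hand sides:
  c_0 = sigma^2 (1 + theta_1 psi_1) = 1 * (1 + (0.342)(0.995)) = 1 * 1.34029 = 1.34029
  c_1 = sigma^2 theta_1 = 1 * (0.342) = 0.342
  c_2 = 0
Equations for k = 0 and k = 1 (AR order 1):
  gamma(0) = phi_1 gamma(1) + c_0
  gamma(1) = phi_1 gamma(0) + c_1
Substituting the second into the first: gamma(0) (1 - phi_1^2) = c_0 + phi_1 c_1, so
  gamma(0) = (c_0 + phi_1 c_1) / (1 - phi_1^2) = (1.34029 + (0.653)(0.342)) / (1 - (0.653)^2) = 1.563616 / 0.573591 = 2.726012.
  gamma(1) = phi_1 gamma(0) + c_1 = (0.653)(2.726012) + (0.342) = 2.122086.
For k = 2 (> q): gamma(2) = phi_1 gamma(1) = (0.653)(2.122086) = 1.385722.
Therefore gamma(2) = 1.3857 (to 4 decimal places).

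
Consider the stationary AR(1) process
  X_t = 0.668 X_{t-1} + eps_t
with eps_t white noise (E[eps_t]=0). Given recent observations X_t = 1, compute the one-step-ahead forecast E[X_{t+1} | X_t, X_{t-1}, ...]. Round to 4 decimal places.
E[X_{t+1} \mid \mathcal F_t] = 0.6680

For an AR(p) model X_t = c + sum_i phi_i X_{t-i} + eps_t, the
one-step-ahead conditional mean is
  E[X_{t+1} | X_t, ...] = c + sum_i phi_i X_{t+1-i}.
Substitute known values:
  E[X_{t+1} | ...] = (0.668) * (1)
                   = 0.6680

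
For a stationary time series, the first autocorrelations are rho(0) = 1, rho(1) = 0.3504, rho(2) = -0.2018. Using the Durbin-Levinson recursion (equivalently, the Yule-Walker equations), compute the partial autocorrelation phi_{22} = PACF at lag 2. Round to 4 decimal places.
\phi_{22} = -0.3700

The PACF at lag k is phi_{kk}, the last component of the solution
to the Yule-Walker system G_k phi = r_k where
  (G_k)_{ij} = rho(|i - j|), (r_k)_i = rho(i), i,j = 1..k.
Equivalently, Durbin-Levinson gives phi_{kk} iteratively:
  phi_{11} = rho(1)
  phi_{kk} = [rho(k) - sum_{j=1..k-1} phi_{k-1,j} rho(k-j)]
            / [1 - sum_{j=1..k-1} phi_{k-1,j} rho(j)],
  phi_{k,j} = phi_{k-1,j} - phi_{kk} phi_{k-1,k-j},  j = 1..k-1.
Step k = 1:
  phi_11 = rho(1) = 0.3504.
Step k = 2:
  phi_22 = [rho(2) - phi_11 rho(1)] / [1 - phi_11 rho(1)] = [-0.2018 - (0.3504)(0.3504)] / [1 - (0.3504)(0.3504)]
         = -0.32458016 / 0.87721984 = -0.37.
Therefore phi_{22} = -0.3700.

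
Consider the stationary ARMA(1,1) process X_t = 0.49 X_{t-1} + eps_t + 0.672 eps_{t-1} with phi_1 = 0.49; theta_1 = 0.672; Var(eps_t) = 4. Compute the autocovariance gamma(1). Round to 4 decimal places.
\gamma(1) = 8.1307

Multiply the model equation by X_{t-k} and take expectations. With theta_0 = psi_0 = 1 and psi_j the MA(infinity) weights, this gives
  gamma(k) - sum_i phi_i gamma(k-i) = c_k,
  c_k = sigma^2 * sum_{j=k..q} theta_j psi_{j-k}   (c_k = 0 for k > q),
using gamma(-m) = gamma(m).
psi-weights needed (psi_j = theta_j + sum_i phi_i psi_{j-i}):
  psi_1 = theta_1 + phi_1 = 0.672 + (0.49) = 1.162
Right-hand sides:
  c_0 = sigma^2 (1 + theta_1 psi_1) = 4 * (1 + (0.672)(1.162)) = 4 * 1.780864 = 7.123456
  c_1 = sigma^2 theta_1 = 4 * (0.672) = 2.688
  c_2 = 0
Equations for k = 0 and k = 1 (AR order 1):
  gamma(0) = phi_1 gamma(1) + c_0
  gamma(1) = phi_1 gamma(0) + c_1
Substituting the second into the first: gamma(0) (1 - phi_1^2) = c_0 + phi_1 c_1, so
  gamma(0) = (c_0 + phi_1 c_1) / (1 - phi_1^2) = (7.123456 + (0.49)(2.688)) / (1 - (0.49)^2) = 8.440576 / 0.7599 = 11.107483.
  gamma(1) = phi_1 gamma(0) + c_1 = (0.49)(11.107483) + (2.688) = 8.130666.
Therefore gamma(1) = 8.1307 (to 4 decimal places).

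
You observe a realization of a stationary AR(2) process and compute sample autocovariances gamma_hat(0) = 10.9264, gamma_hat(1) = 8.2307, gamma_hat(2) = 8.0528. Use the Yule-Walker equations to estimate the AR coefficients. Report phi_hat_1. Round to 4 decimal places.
\hat\phi_{1} = 0.4580

The Yule-Walker equations for an AR(p) process read, in matrix form,
  Gamma_p phi = r_p,   with   (Gamma_p)_{ij} = gamma(|i - j|),
                       (r_p)_i = gamma(i),   i,j = 1..p.
Substitute the sample gammas (Toeplitz matrix and right-hand side of size 2):
  Gamma_p = [[10.9264, 8.2307], [8.2307, 10.9264]]
  r_p     = [8.2307, 8.0528]
Written out:
  10.9264 phi_1 + 8.2307 phi_2 = 8.2307
  8.2307 phi_1 + 10.9264 phi_2 = 8.0528
Solve by Cramer's rule:
  det = gamma(0)^2 - gamma(1)^2 = (10.9264)^2 - (8.2307)^2 = 119.38621696 - 67.74442249 = 51.64179447
  phi_hat_1 = [gamma(1) gamma(0) - gamma(1) gamma(2)] / det = [(8.2307)(10.9264) - (8.2307)(8.0528)] / 51.64179447 = 23.65173952 / 51.64179447 = 0.458
  phi_hat_2 = [gamma(0) gamma(2) - gamma(1)^2] / det = [(10.9264)(8.0528) - (8.2307)^2] / 51.64179447 = 20.24369143 / 51.64179447 = 0.392
So phi_hat = [0.4580, 0.3920].
Therefore phi_hat_1 = 0.4580.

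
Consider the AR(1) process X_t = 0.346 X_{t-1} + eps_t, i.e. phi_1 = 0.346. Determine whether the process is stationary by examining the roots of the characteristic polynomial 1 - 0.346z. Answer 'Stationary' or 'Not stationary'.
\text{Stationary}

The AR(p) characteristic polynomial is P(z) = 1 - 0.346z.
Stationarity requires all roots to lie outside the unit circle, i.e. |z| > 1 for every root.
This is linear in z: 1 + (-0.346) z = 0  =>  z = -1/(-0.346) = 2.890173,  |z| = 2.890173.
Moduli of all roots: 2.8902.
All moduli strictly greater than 1? Yes.
Verdict: Stationary.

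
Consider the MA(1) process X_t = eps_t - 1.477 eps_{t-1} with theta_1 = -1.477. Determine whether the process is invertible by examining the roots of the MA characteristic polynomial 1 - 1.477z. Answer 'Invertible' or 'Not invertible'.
\text{Not invertible}

The MA(q) characteristic polynomial is P(z) = 1 - 1.477z.
Invertibility requires all roots to lie outside the unit circle, i.e. |z| > 1 for every root.
This is linear in z: 1 + (-1.477) z = 0  =>  z = -1/(-1.477) = 0.677048,  |z| = 0.677048.
Moduli of all roots: 0.6770.
All moduli strictly greater than 1? No.
Verdict: Not invertible.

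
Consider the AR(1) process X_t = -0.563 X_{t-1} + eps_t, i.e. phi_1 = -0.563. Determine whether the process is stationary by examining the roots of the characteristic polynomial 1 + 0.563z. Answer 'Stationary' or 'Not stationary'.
\text{Stationary}

The AR(p) characteristic polynomial is P(z) = 1 + 0.563z.
Stationarity requires all roots to lie outside the unit circle, i.e. |z| > 1 for every root.
This is linear in z: 1 + (0.563) z = 0  =>  z = -1/(0.563) = -1.776199,  |z| = 1.776199.
Moduli of all roots: 1.7762.
All moduli strictly greater than 1? Yes.
Verdict: Stationary.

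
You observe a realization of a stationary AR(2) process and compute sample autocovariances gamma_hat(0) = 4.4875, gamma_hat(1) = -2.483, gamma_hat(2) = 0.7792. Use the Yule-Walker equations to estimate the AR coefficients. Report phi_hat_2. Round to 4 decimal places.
\hat\phi_{2} = -0.1910

The Yule-Walker equations for an AR(p) process read, in matrix form,
  Gamma_p phi = r_p,   with   (Gamma_p)_{ij} = gamma(|i - j|),
                       (r_p)_i = gamma(i),   i,j = 1..p.
Substitute the sample gammas (Toeplitz matrix and right-hand side of size 2):
  Gamma_p = [[4.4875, -2.483], [-2.483, 4.4875]]
  r_p     = [-2.483, 0.7792]
Written out:
  4.4875 phi_1 - 2.483 phi_2 = -2.483
  -2.483 phi_1 + 4.4875 phi_2 = 0.7792
Solve by Cramer's rule:
  det = gamma(0)^2 - gamma(1)^2 = (4.4875)^2 - (-2.483)^2 = 20.13765625 - 6.165289 = 13.97236725
  phi_hat_1 = [gamma(1) gamma(0) - gamma(1) gamma(2)] / det = [(-2.483)(4.4875) - (-2.483)(0.7792)] / 13.97236725 = -9.2077089 / 13.97236725 = -0.659
  phi_hat_2 = [gamma(0) gamma(2) - gamma(1)^2] / det = [(4.4875)(0.7792) - (-2.483)^2] / 13.97236725 = -2.668629 / 13.97236725 = -0.191
So phi_hat = [-0.6590, -0.1910].
Therefore phi_hat_2 = -0.1910.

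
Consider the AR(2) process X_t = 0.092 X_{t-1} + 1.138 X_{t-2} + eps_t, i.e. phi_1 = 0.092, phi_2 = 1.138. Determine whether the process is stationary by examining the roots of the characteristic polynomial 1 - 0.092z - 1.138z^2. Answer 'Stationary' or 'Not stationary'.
\text{Not stationary}

The AR(p) characteristic polynomial is P(z) = 1 - 0.092z - 1.138z^2.
Stationarity requires all roots to lie outside the unit circle, i.e. |z| > 1 for every root.
Set 1 + (-0.092) z + (-1.138) z^2 = 0, i.e. a z^2 + b z + c = 0 with a = -1.138, b = -0.092, c = 1.
Discriminant D = b^2 - 4ac = (-0.092)^2 - 4*(-1.138)*1 = 0.008464 - (-4.552) = 4.560464.
D >= 0, so the roots are real: z = (-b +/- sqrt(D)) / (2a) = (0.092 +/- 2.135524) / (-2.276).
  z_1 = (0.092 + 2.135524) / (-2.276) = -0.9787,   |z_1| = 0.9787.
  z_2 = (0.092 - 2.135524) / (-2.276) = 0.8979,   |z_2| = 0.8979.
Moduli of all roots: 0.9787, 0.8979.
All moduli strictly greater than 1? No.
Verdict: Not stationary.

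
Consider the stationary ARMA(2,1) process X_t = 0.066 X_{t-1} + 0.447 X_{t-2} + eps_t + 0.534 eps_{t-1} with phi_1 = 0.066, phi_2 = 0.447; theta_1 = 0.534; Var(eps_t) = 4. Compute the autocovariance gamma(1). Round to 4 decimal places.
\gamma(1) = 4.7175

Multiply the model equation by X_{t-k} and take expectations. With theta_0 = psi_0 = 1 and psi_j the MA(infinity) weights, this gives
  gamma(k) - sum_i phi_i gamma(k-i) = c_k,
  c_k = sigma^2 * sum_{j=k..q} theta_j psi_{j-k}   (c_k = 0 for k > q),
using gamma(-m) = gamma(m).
psi-weights needed (psi_j = theta_j + sum_i phi_i psi_{j-i}):
  psi_1 = theta_1 + phi_1 = 0.534 + (0.066) = 0.6
Right-hand sides:
  c_0 = sigma^2 (1 + theta_1 psi_1) = 4 * (1 + (0.534)(0.6)) = 4 * 1.3204 = 5.2816
  c_1 = sigma^2 theta_1 = 4 * (0.534) = 2.136
  c_2 = 0
Equations for k = 0, 1, 2 (AR order 2, c_2 = 0):
  (E0) gamma(0) = phi_1 gamma(1) + phi_2 gamma(2) + c_0
  (E1) gamma(1) = phi_1 gamma(0) + phi_2 gamma(1) + c_1
  (E2) gamma(2) = phi_1 gamma(1) + phi_2 gamma(0)
From (E1): gamma(1) = A gamma(0) + B with
  A = phi_1 / (1 - phi_2) = 0.066 / 0.553 = 0.119349,   B = c_1 / (1 - phi_2) = 2.136 / 0.553 = 3.862568.
Insert (E2) into (E0): gamma(0) (1 - phi_2^2) = phi_1 (1 + phi_2) gamma(1) + c_0.
  phi_1 (1 + phi_2) = (0.066)(1.447) = 0.095502,   1 - phi_2^2 = 0.800191.
Replace gamma(1) by A gamma(0) + B and collect gamma(0):
  gamma(0) [0.800191 - (0.095502)(0.119349)] = (0.095502)(3.862568) + 5.2816
  gamma(0) * 0.788793 = 5.650483
  gamma(0) = 5.650483 / 0.788793 = 7.163455.
  gamma(1) = A gamma(0) + B = (0.119349)(7.163455) + (3.862568) = 4.717519.
Therefore gamma(1) = 4.7175 (to 4 decimal places).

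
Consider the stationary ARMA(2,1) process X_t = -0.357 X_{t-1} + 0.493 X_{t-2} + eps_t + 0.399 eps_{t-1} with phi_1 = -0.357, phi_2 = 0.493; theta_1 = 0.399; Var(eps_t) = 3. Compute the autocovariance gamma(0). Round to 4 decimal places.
\gamma(0) = 4.6952

Multiply the model equation by X_{t-k} and take expectations. With theta_0 = psi_0 = 1 and psi_j the MA(infinity) weights, this gives
  gamma(k) - sum_i phi_i gamma(k-i) = c_k,
  c_k = sigma^2 * sum_{j=k..q} theta_j psi_{j-k}   (c_k = 0 for k > q),
using gamma(-m) = gamma(m).
psi-weights needed (psi_j = theta_j + sum_i phi_i psi_{j-i}):
  psi_1 = theta_1 + phi_1 = 0.399 + (-0.357) = 0.042
Right-hand sides:
  c_0 = sigma^2 (1 + theta_1 psi_1) = 3 * (1 + (0.399)(0.042)) = 3 * 1.016758 = 3.050274
  c_1 = sigma^2 theta_1 = 3 * (0.399) = 1.197
  c_2 = 0
Equations for k = 0, 1, 2 (AR order 2, c_2 = 0):
  (E0) gamma(0) = phi_1 gamma(1) + phi_2 gamma(2) + c_0
  (E1) gamma(1) = phi_1 gamma(0) + phi_2 gamma(1) + c_1
  (E2) gamma(2) = phi_1 gamma(1) + phi_2 gamma(0)
From (E1): gamma(1) = A gamma(0) + B with
  A = phi_1 / (1 - phi_2) = -0.357 / 0.507 = -0.704142,   B = c_1 / (1 - phi_2) = 1.197 / 0.507 = 2.360947.
Insert (E2) into (E0): gamma(0) (1 - phi_2^2) = phi_1 (1 + phi_2) gamma(1) + c_0.
  phi_1 (1 + phi_2) = (-0.357)(1.493) = -0.533001,   1 - phi_2^2 = 0.756951.
Replace gamma(1) by A gamma(0) + B and collect gamma(0):
  gamma(0) [0.756951 - (-0.533001)(-0.704142)] = (-0.533001)(2.360947) + 3.050274
  gamma(0) * 0.381643 = 1.791887
  gamma(0) = 1.791887 / 0.381643 = 4.695197.
Therefore gamma(0) = 4.6952 (to 4 decimal places).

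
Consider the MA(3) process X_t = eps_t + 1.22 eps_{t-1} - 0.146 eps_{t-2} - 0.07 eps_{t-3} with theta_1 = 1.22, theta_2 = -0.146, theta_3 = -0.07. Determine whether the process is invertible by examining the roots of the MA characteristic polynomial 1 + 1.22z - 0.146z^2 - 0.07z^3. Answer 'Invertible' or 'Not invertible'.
\text{Not invertible}

The MA(q) characteristic polynomial is P(z) = 1 + 1.22z - 0.146z^2 - 0.07z^3.
Invertibility requires all roots to lie outside the unit circle, i.e. |z| > 1 for every root.
Degree 3: look for a simple real root z0 first, then factor out (1 - z/z0) and solve the remaining quadratic.
Testing z0 = -5: P(-5) = 1 + (1.22)(-5) + (-0.146)(-5)^2 + (-0.07)(-5)^3
  = 1 + (-6.1) + (-3.65) + (8.75) = 0.  So z_0 = -5 is a root, |z_0| = 5.
Divide out the factor (1 + 0.2 z) = (1 - z/z0) (since 1/z0 = -0.2):
  P(z) = (1 + 0.2 z)(1 + (1.02) z + (-0.35) z^2)
  [check: z-coef 1.02 - (-0.2) = 1.22; z^2-coef -0.35 - (-0.2)(1.02) = -0.146; z^3-coef -(-0.2)(-0.35) = -0.07.]
Remaining roots from the quadratic factor 1 + (1.02) z + (-0.35) z^2:
  Set 1 + (1.02) z + (-0.35) z^2 = 0, i.e. a z^2 + b z + c = 0 with a = -0.35, b = 1.02, c = 1.
  Discriminant D = b^2 - 4ac = (1.02)^2 - 4*(-0.35)*1 = 1.0404 - (-1.4) = 2.4404.
  D >= 0, so the roots are real: z = (-b +/- sqrt(D)) / (2a) = (-1.02 +/- 1.562178) / (-0.7).
    z_1 = (-1.02 + 1.562178) / (-0.7) = -0.7745,   |z_1| = 0.7745.
    z_2 = (-1.02 - 1.562178) / (-0.7) = 3.6888,   |z_2| = 3.6888.
Moduli of all roots: 5.0000, 0.7745, 3.6888.
All moduli strictly greater than 1? No.
Verdict: Not invertible.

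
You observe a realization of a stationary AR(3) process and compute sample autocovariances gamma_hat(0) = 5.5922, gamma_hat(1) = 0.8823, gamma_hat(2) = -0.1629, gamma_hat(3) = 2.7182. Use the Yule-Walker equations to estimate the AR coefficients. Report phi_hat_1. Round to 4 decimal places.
\hat\phi_{1} = 0.1950

The Yule-Walker equations for an AR(p) process read, in matrix form,
  Gamma_p phi = r_p,   with   (Gamma_p)_{ij} = gamma(|i - j|),
                       (r_p)_i = gamma(i),   i,j = 1..p.
Substitute the sample gammas (Toeplitz matrix and right-hand side of size 3):
  Gamma_p = [[5.5922, 0.8823, -0.1629], [0.8823, 5.5922, 0.8823], [-0.1629, 0.8823, 5.5922]]
  r_p     = [0.8823, -0.1629, 2.7182]
Written out (R1..R3):
  (R1) 5.5922 phi_1 + 0.8823 phi_2 - 0.1629 phi_3 = 0.8823
  (R2) 0.8823 phi_1 + 5.5922 phi_2 + 0.8823 phi_3 = -0.1629
  (R3) -0.1629 phi_1 + 0.8823 phi_2 + 5.5922 phi_3 = 2.7182
Gaussian elimination:
  R2 <- R2 - (0.8823/5.5922) R1 = R2 - (0.157773) R1:  5.452997 phi_2 + 0.908001 phi_3 = -0.302103
  R3 <- R3 - (-0.1629/5.5922) R1 = R3 - (-0.02913) R1:  0.908001 phi_2 + 5.587455 phi_3 = 2.743901
  R3 <- R3 - (0.908001/5.452997) R2 = R3 - (0.166514) R2:  5.43626 phi_3 = 2.794206
Back-substitution:
  phi_hat_3 = 2.794206 / 5.43626 = 0.513994
  phi_hat_2 = (-0.302103 - (0.908001)(0.513994)) / 5.452997 = -0.140989
  phi_hat_1 = (0.8823 - (0.8823)(-0.140989) - (-0.1629)(0.513994)) / 5.5922 = 0.19499
So phi_hat = [0.1950, -0.1410, 0.5140].
Therefore phi_hat_1 = 0.1950.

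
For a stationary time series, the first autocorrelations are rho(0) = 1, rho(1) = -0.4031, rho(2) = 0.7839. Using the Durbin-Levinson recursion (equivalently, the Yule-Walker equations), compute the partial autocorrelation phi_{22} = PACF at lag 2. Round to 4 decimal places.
\phi_{22} = 0.7420

The PACF at lag k is phi_{kk}, the last component of the solution
to the Yule-Walker system G_k phi = r_k where
  (G_k)_{ij} = rho(|i - j|), (r_k)_i = rho(i), i,j = 1..k.
Equivalently, Durbin-Levinson gives phi_{kk} iteratively:
  phi_{11} = rho(1)
  phi_{kk} = [rho(k) - sum_{j=1..k-1} phi_{k-1,j} rho(k-j)]
            / [1 - sum_{j=1..k-1} phi_{k-1,j} rho(j)],
  phi_{k,j} = phi_{k-1,j} - phi_{kk} phi_{k-1,k-j},  j = 1..k-1.
Step k = 1:
  phi_11 = rho(1) = -0.4031.
Step k = 2:
  phi_22 = [rho(2) - phi_11 rho(1)] / [1 - phi_11 rho(1)] = [0.7839 - (-0.4031)(-0.4031)] / [1 - (-0.4031)(-0.4031)]
         = 0.62141039 / 0.83751039 = 0.742.
Therefore phi_{22} = 0.7420.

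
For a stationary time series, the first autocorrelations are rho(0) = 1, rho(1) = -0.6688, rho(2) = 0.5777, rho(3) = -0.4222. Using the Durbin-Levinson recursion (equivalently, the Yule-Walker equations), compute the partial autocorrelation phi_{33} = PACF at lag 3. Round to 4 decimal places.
\phi_{33} = 0.0590

The PACF at lag k is phi_{kk}, the last component of the solution
to the Yule-Walker system G_k phi = r_k where
  (G_k)_{ij} = rho(|i - j|), (r_k)_i = rho(i), i,j = 1..k.
Equivalently, Durbin-Levinson gives phi_{kk} iteratively:
  phi_{11} = rho(1)
  phi_{kk} = [rho(k) - sum_{j=1..k-1} phi_{k-1,j} rho(k-j)]
            / [1 - sum_{j=1..k-1} phi_{k-1,j} rho(j)],
  phi_{k,j} = phi_{k-1,j} - phi_{kk} phi_{k-1,k-j},  j = 1..k-1.
Step k = 1:
  phi_11 = rho(1) = -0.6688.
Step k = 2:
  phi_22 = [rho(2) - phi_11 rho(1)] / [1 - phi_11 rho(1)] = [0.5777 - (-0.6688)(-0.6688)] / [1 - (-0.6688)(-0.6688)]
         = 0.13040656 / 0.55270656 = 0.235942.
  Update: phi_21 = phi_11 - phi_22 phi_11 = -0.6688 - (0.235942)(-0.6688) = -0.511002.
Step k = 3:
  phi_33 = [rho(3) - phi_21 rho(2) - phi_22 rho(1)] / [1 - phi_21 rho(1) - phi_22 rho(2)]
    numerator   = -0.4222 - (-0.511002)(0.5777) - (0.235942)(-0.6688) = 0.03080379
    denominator = 1 - (-0.511002)(-0.6688) - (0.235942)(0.5777) = 0.52193821
  phi_33 = 0.03080379 / 0.52193821 = 0.059.
Therefore phi_{33} = 0.0590.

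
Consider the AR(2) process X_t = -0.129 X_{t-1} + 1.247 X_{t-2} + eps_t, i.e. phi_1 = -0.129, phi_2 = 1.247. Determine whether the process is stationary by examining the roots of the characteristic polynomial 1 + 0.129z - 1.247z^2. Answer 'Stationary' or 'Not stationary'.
\text{Not stationary}

The AR(p) characteristic polynomial is P(z) = 1 + 0.129z - 1.247z^2.
Stationarity requires all roots to lie outside the unit circle, i.e. |z| > 1 for every root.
Set 1 + (0.129) z + (-1.247) z^2 = 0, i.e. a z^2 + b z + c = 0 with a = -1.247, b = 0.129, c = 1.
Discriminant D = b^2 - 4ac = (0.129)^2 - 4*(-1.247)*1 = 0.016641 - (-4.988) = 5.004641.
D >= 0, so the roots are real: z = (-b +/- sqrt(D)) / (2a) = (-0.129 +/- 2.237105) / (-2.494).
  z_1 = (-0.129 + 2.237105) / (-2.494) = -0.8453,   |z_1| = 0.8453.
  z_2 = (-0.129 - 2.237105) / (-2.494) = 0.9487,   |z_2| = 0.9487.
Moduli of all roots: 0.8453, 0.9487.
All moduli strictly greater than 1? No.
Verdict: Not stationary.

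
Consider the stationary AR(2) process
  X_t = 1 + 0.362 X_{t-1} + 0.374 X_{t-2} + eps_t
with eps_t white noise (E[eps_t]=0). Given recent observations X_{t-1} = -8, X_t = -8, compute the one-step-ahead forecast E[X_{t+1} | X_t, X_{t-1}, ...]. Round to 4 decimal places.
E[X_{t+1} \mid \mathcal F_t] = -4.8880

For an AR(p) model X_t = c + sum_i phi_i X_{t-i} + eps_t, the
one-step-ahead conditional mean is
  E[X_{t+1} | X_t, ...] = c + sum_i phi_i X_{t+1-i}.
Substitute known values:
  E[X_{t+1} | ...] = 1 + (0.362) * (-8) + (0.374) * (-8)
                   = -4.8880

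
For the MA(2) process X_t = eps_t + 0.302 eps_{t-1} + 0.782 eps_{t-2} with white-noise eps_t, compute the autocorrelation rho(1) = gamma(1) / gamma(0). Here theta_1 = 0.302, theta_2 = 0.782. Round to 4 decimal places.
\rho(1) = 0.3161

For an MA(q) process with theta_0 = 1, the autocovariance is
  gamma(k) = sigma^2 * sum_{i=0..q-k} theta_i * theta_{i+k},
and rho(k) = gamma(k) / gamma(0). Sigma^2 cancels.
  numerator   = (1)*(0.302) + (0.302)*(0.782) = 0.538164.
  denominator = (1)^2 + (0.302)^2 + (0.782)^2 = 1.702728.
  rho(1) = 0.538164 / 1.702728 = 0.3161.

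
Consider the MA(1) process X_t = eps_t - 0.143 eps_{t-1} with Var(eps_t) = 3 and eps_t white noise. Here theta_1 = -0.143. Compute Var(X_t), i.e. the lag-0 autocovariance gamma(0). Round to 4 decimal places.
\gamma(0) = 3.0613

For an MA(q) process X_t = eps_t + sum_i theta_i eps_{t-i} with
Var(eps_t) = sigma^2, the variance is
  gamma(0) = sigma^2 * (1 + sum_i theta_i^2).
  sum_i theta_i^2 = (-0.143)^2 = 0.020449.
  gamma(0) = 3 * (1 + 0.020449) = 3 * 1.020449 = 3.061347, which rounds to 3.0613.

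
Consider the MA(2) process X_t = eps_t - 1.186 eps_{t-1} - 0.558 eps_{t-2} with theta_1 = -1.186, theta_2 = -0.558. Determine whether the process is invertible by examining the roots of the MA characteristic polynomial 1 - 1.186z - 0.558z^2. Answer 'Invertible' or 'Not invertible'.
\text{Not invertible}

The MA(q) characteristic polynomial is P(z) = 1 - 1.186z - 0.558z^2.
Invertibility requires all roots to lie outside the unit circle, i.e. |z| > 1 for every root.
Set 1 + (-1.186) z + (-0.558) z^2 = 0, i.e. a z^2 + b z + c = 0 with a = -0.558, b = -1.186, c = 1.
Discriminant D = b^2 - 4ac = (-1.186)^2 - 4*(-0.558)*1 = 1.406596 - (-2.232) = 3.638596.
D >= 0, so the roots are real: z = (-b +/- sqrt(D)) / (2a) = (1.186 +/- 1.90751) / (-1.116).
  z_1 = (1.186 + 1.90751) / (-1.116) = -2.772,   |z_1| = 2.772.
  z_2 = (1.186 - 1.90751) / (-1.116) = 0.6465,   |z_2| = 0.6465.
Moduli of all roots: 2.7720, 0.6465.
All moduli strictly greater than 1? No.
Verdict: Not invertible.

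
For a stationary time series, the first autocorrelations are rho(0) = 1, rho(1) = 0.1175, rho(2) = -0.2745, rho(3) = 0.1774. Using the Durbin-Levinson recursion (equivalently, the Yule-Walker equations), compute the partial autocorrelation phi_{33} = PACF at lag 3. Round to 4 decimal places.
\phi_{33} = 0.2810

The PACF at lag k is phi_{kk}, the last component of the solution
to the Yule-Walker system G_k phi = r_k where
  (G_k)_{ij} = rho(|i - j|), (r_k)_i = rho(i), i,j = 1..k.
Equivalently, Durbin-Levinson gives phi_{kk} iteratively:
  phi_{11} = rho(1)
  phi_{kk} = [rho(k) - sum_{j=1..k-1} phi_{k-1,j} rho(k-j)]
            / [1 - sum_{j=1..k-1} phi_{k-1,j} rho(j)],
  phi_{k,j} = phi_{k-1,j} - phi_{kk} phi_{k-1,k-j},  j = 1..k-1.
Step k = 1:
  phi_11 = rho(1) = 0.1175.
Step k = 2:
  phi_22 = [rho(2) - phi_11 rho(1)] / [1 - phi_11 rho(1)] = [-0.2745 - (0.1175)(0.1175)] / [1 - (0.1175)(0.1175)]
         = -0.28830625 / 0.98619375 = -0.292342.
  Update: phi_21 = phi_11 - phi_22 phi_11 = 0.1175 - (-0.292342)(0.1175) = 0.15185.
Step k = 3:
  phi_33 = [rho(3) - phi_21 rho(2) - phi_22 rho(1)] / [1 - phi_21 rho(1) - phi_22 rho(2)]
    numerator   = 0.1774 - (0.15185)(-0.2745) - (-0.292342)(0.1175) = 0.25343312
    denominator = 1 - (0.15185)(0.1175) - (-0.292342)(-0.2745) = 0.90190961
  phi_33 = 0.25343312 / 0.90190961 = 0.281.
Therefore phi_{33} = 0.2810.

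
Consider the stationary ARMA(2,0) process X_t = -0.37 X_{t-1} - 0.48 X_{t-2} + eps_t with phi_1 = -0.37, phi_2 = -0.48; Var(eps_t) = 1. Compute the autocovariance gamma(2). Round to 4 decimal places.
\gamma(2) = -0.5371

Multiply the model equation by X_{t-k} and take expectations. With theta_0 = psi_0 = 1 and psi_j the MA(infinity) weights, this gives
  gamma(k) - sum_i phi_i gamma(k-i) = c_k,
  c_k = sigma^2 * sum_{j=k..q} theta_j psi_{j-k}   (c_k = 0 for k > q),
using gamma(-m) = gamma(m).
Pure AR (q = 0): c_0 = sigma^2 = 1, c_k = 0 for k >= 1.
Equations for k = 0, 1, 2 (AR order 2, c_2 = 0):
  (E0) gamma(0) = phi_1 gamma(1) + phi_2 gamma(2) + c_0
  (E1) gamma(1) = phi_1 gamma(0) + phi_2 gamma(1) + c_1
  (E2) gamma(2) = phi_1 gamma(1) + phi_2 gamma(0)
From (E1): gamma(1) = A gamma(0) + B with
  A = phi_1 / (1 - phi_2) = -0.37 / 1.48 = -0.25,   B = c_1 / (1 - phi_2) = 0 / 1.48 = 0.
Insert (E2) into (E0): gamma(0) (1 - phi_2^2) = phi_1 (1 + phi_2) gamma(1) + c_0.
  phi_1 (1 + phi_2) = (-0.37)(0.52) = -0.1924,   1 - phi_2^2 = 0.7696.
Replace gamma(1) by A gamma(0) + B and collect gamma(0):
  gamma(0) [0.7696 - (-0.1924)(-0.25)] = c_0 = 1
  gamma(0) * 0.7215 = 1
  gamma(0) = 1 / 0.7215 = 1.386001.
  gamma(1) = A gamma(0) = (-0.25)(1.386001) = -0.3465.
  gamma(2) = phi_1 gamma(1) + phi_2 gamma(0) = (-0.37)(-0.3465) + (-0.48)(1.386001) = -0.537076.
Therefore gamma(2) = -0.5371 (to 4 decimal places).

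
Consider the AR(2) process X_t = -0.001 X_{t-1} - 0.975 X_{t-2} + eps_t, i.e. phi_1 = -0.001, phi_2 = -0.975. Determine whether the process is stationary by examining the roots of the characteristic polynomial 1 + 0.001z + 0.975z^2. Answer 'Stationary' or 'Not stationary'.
\text{Stationary}

The AR(p) characteristic polynomial is P(z) = 1 + 0.001z + 0.975z^2.
Stationarity requires all roots to lie outside the unit circle, i.e. |z| > 1 for every root.
Set 1 + (0.001) z + (0.975) z^2 = 0, i.e. a z^2 + b z + c = 0 with a = 0.975, b = 0.001, c = 1.
Discriminant D = b^2 - 4ac = (0.001)^2 - 4*(0.975)*1 = 0.000001 - (3.9) = -3.899999.
D < 0, so the roots are the complex-conjugate pair z = (-b +/- i sqrt(-D)) / (2a) = -0.0005 +/- 1.0127i.
For a conjugate pair |z|^2 = z * conj(z) = (product of roots) = c/a = 1/(0.975) = 1.025641, so |z| = sqrt(1.025641) = 1.0127 for both roots.
Moduli of all roots: 1.0127, 1.0127.
All moduli strictly greater than 1? Yes.
Verdict: Stationary.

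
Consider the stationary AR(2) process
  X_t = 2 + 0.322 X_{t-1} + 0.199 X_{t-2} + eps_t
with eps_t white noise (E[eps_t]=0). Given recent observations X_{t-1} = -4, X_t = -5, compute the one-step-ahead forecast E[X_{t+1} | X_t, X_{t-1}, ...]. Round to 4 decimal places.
E[X_{t+1} \mid \mathcal F_t] = -0.4060

For an AR(p) model X_t = c + sum_i phi_i X_{t-i} + eps_t, the
one-step-ahead conditional mean is
  E[X_{t+1} | X_t, ...] = c + sum_i phi_i X_{t+1-i}.
Substitute known values:
  E[X_{t+1} | ...] = 2 + (0.322) * (-5) + (0.199) * (-4)
                   = -0.4060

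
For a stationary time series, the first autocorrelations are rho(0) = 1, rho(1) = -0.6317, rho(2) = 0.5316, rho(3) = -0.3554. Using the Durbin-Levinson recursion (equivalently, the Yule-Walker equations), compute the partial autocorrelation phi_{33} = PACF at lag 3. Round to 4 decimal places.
\phi_{33} = 0.0799

The PACF at lag k is phi_{kk}, the last component of the solution
to the Yule-Walker system G_k phi = r_k where
  (G_k)_{ij} = rho(|i - j|), (r_k)_i = rho(i), i,j = 1..k.
Equivalently, Durbin-Levinson gives phi_{kk} iteratively:
  phi_{11} = rho(1)
  phi_{kk} = [rho(k) - sum_{j=1..k-1} phi_{k-1,j} rho(k-j)]
            / [1 - sum_{j=1..k-1} phi_{k-1,j} rho(j)],
  phi_{k,j} = phi_{k-1,j} - phi_{kk} phi_{k-1,k-j},  j = 1..k-1.
Step k = 1:
  phi_11 = rho(1) = -0.6317.
Step k = 2:
  phi_22 = [rho(2) - phi_11 rho(1)] / [1 - phi_11 rho(1)] = [0.5316 - (-0.6317)(-0.6317)] / [1 - (-0.6317)(-0.6317)]
         = 0.13255511 / 0.60095511 = 0.220574.
  Update: phi_21 = phi_11 - phi_22 phi_11 = -0.6317 - (0.220574)(-0.6317) = -0.492363.
Step k = 3:
  phi_33 = [rho(3) - phi_21 rho(2) - phi_22 rho(1)] / [1 - phi_21 rho(1) - phi_22 rho(2)]
    numerator   = -0.3554 - (-0.492363)(0.5316) - (0.220574)(-0.6317) = 0.045677
    denominator = 1 - (-0.492363)(-0.6317) - (0.220574)(0.5316) = 0.57171689
  phi_33 = 0.045677 / 0.57171689 = 0.0799.
Therefore phi_{33} = 0.0799.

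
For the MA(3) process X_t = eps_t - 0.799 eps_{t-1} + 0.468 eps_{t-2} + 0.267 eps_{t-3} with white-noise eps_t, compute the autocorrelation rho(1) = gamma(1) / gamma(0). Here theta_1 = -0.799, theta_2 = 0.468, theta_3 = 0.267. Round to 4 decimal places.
\rho(1) = -0.5434

For an MA(q) process with theta_0 = 1, the autocovariance is
  gamma(k) = sigma^2 * sum_{i=0..q-k} theta_i * theta_{i+k},
and rho(k) = gamma(k) / gamma(0). Sigma^2 cancels.
  numerator   = (1)*(-0.799) + (-0.799)*(0.468) + (0.468)*(0.267) = -1.047976.
  denominator = (1)^2 + (-0.799)^2 + (0.468)^2 + (0.267)^2 = 1.928714.
  rho(1) = -1.047976 / 1.928714 = -0.5434.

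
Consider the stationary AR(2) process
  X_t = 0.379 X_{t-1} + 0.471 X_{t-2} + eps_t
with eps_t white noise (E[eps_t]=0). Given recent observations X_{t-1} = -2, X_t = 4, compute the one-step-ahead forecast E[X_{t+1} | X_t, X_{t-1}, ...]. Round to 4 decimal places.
E[X_{t+1} \mid \mathcal F_t] = 0.5740

For an AR(p) model X_t = c + sum_i phi_i X_{t-i} + eps_t, the
one-step-ahead conditional mean is
  E[X_{t+1} | X_t, ...] = c + sum_i phi_i X_{t+1-i}.
Substitute known values:
  E[X_{t+1} | ...] = (0.379) * (4) + (0.471) * (-2)
                   = 0.5740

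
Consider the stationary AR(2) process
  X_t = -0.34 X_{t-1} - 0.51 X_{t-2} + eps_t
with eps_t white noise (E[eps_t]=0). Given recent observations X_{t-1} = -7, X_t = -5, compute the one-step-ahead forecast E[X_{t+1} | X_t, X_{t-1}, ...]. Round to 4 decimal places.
E[X_{t+1} \mid \mathcal F_t] = 5.2700

For an AR(p) model X_t = c + sum_i phi_i X_{t-i} + eps_t, the
one-step-ahead conditional mean is
  E[X_{t+1} | X_t, ...] = c + sum_i phi_i X_{t+1-i}.
Substitute known values:
  E[X_{t+1} | ...] = (-0.34) * (-5) + (-0.51) * (-7)
                   = 5.2700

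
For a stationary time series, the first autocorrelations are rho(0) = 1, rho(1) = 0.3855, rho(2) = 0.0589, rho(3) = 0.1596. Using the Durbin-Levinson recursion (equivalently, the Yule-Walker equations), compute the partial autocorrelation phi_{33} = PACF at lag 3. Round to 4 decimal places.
\phi_{33} = 0.2080

The PACF at lag k is phi_{kk}, the last component of the solution
to the Yule-Walker system G_k phi = r_k where
  (G_k)_{ij} = rho(|i - j|), (r_k)_i = rho(i), i,j = 1..k.
Equivalently, Durbin-Levinson gives phi_{kk} iteratively:
  phi_{11} = rho(1)
  phi_{kk} = [rho(k) - sum_{j=1..k-1} phi_{k-1,j} rho(k-j)]
            / [1 - sum_{j=1..k-1} phi_{k-1,j} rho(j)],
  phi_{k,j} = phi_{k-1,j} - phi_{kk} phi_{k-1,k-j},  j = 1..k-1.
Step k = 1:
  phi_11 = rho(1) = 0.3855.
Step k = 2:
  phi_22 = [rho(2) - phi_11 rho(1)] / [1 - phi_11 rho(1)] = [0.0589 - (0.3855)(0.3855)] / [1 - (0.3855)(0.3855)]
         = -0.08971025 / 0.85138975 = -0.105369.
  Update: phi_21 = phi_11 - phi_22 phi_11 = 0.3855 - (-0.105369)(0.3855) = 0.42612.
Step k = 3:
  phi_33 = [rho(3) - phi_21 rho(2) - phi_22 rho(1)] / [1 - phi_21 rho(1) - phi_22 rho(2)]
    numerator   = 0.1596 - (0.42612)(0.0589) - (-0.105369)(0.3855) = 0.17512137
    denominator = 1 - (0.42612)(0.3855) - (-0.105369)(0.0589) = 0.84193705
  phi_33 = 0.17512137 / 0.84193705 = 0.208.
Therefore phi_{33} = 0.2080.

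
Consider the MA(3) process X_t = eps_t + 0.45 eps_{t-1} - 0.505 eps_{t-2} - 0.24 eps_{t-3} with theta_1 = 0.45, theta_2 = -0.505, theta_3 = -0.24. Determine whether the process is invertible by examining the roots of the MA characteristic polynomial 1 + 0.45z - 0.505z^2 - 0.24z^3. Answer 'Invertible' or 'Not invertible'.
\text{Invertible}

The MA(q) characteristic polynomial is P(z) = 1 + 0.45z - 0.505z^2 - 0.24z^3.
Invertibility requires all roots to lie outside the unit circle, i.e. |z| > 1 for every root.
Degree 3: look for a simple real root z0 first, then factor out (1 - z/z0) and solve the remaining quadratic.
Testing z0 = -2: P(-2) = 1 + (0.45)(-2) + (-0.505)(-2)^2 + (-0.24)(-2)^3
  = 1 + (-0.9) + (-2.02) + (1.92) = 0.  So z_0 = -2 is a root, |z_0| = 2.
Divide out the factor (1 + 0.5 z) = (1 - z/z0) (since 1/z0 = -0.5):
  P(z) = (1 + 0.5 z)(1 + (-0.05) z + (-0.48) z^2)
  [check: z-coef -0.05 - (-0.5) = 0.45; z^2-coef -0.48 - (-0.5)(-0.05) = -0.505; z^3-coef -(-0.5)(-0.48) = -0.24.]
Remaining roots from the quadratic factor 1 + (-0.05) z + (-0.48) z^2:
  Set 1 + (-0.05) z + (-0.48) z^2 = 0, i.e. a z^2 + b z + c = 0 with a = -0.48, b = -0.05, c = 1.
  Discriminant D = b^2 - 4ac = (-0.05)^2 - 4*(-0.48)*1 = 0.0025 - (-1.92) = 1.9225.
  D >= 0, so the roots are real: z = (-b +/- sqrt(D)) / (2a) = (0.05 +/- 1.386542) / (-0.96).
    z_1 = (0.05 + 1.386542) / (-0.96) = -1.4964,   |z_1| = 1.4964.
    z_2 = (0.05 - 1.386542) / (-0.96) = 1.3922,   |z_2| = 1.3922.
Moduli of all roots: 2.0000, 1.4964, 1.3922.
All moduli strictly greater than 1? Yes.
Verdict: Invertible.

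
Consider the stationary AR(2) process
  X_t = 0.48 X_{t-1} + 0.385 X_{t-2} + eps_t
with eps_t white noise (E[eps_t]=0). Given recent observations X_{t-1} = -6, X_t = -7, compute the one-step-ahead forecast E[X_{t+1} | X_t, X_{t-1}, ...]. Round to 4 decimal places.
E[X_{t+1} \mid \mathcal F_t] = -5.6700

For an AR(p) model X_t = c + sum_i phi_i X_{t-i} + eps_t, the
one-step-ahead conditional mean is
  E[X_{t+1} | X_t, ...] = c + sum_i phi_i X_{t+1-i}.
Substitute known values:
  E[X_{t+1} | ...] = (0.48) * (-7) + (0.385) * (-6)
                   = -5.6700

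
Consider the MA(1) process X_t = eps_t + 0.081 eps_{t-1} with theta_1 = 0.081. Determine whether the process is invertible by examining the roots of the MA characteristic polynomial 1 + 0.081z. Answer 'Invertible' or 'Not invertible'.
\text{Invertible}

The MA(q) characteristic polynomial is P(z) = 1 + 0.081z.
Invertibility requires all roots to lie outside the unit circle, i.e. |z| > 1 for every root.
This is linear in z: 1 + (0.081) z = 0  =>  z = -1/(0.081) = -12.345679,  |z| = 12.345679.
Moduli of all roots: 12.3457.
All moduli strictly greater than 1? Yes.
Verdict: Invertible.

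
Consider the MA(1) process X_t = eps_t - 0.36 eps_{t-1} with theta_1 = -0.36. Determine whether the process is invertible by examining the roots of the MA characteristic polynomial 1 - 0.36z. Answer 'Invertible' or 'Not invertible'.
\text{Invertible}

The MA(q) characteristic polynomial is P(z) = 1 - 0.36z.
Invertibility requires all roots to lie outside the unit circle, i.e. |z| > 1 for every root.
This is linear in z: 1 + (-0.36) z = 0  =>  z = -1/(-0.36) = 2.777778,  |z| = 2.777778.
Moduli of all roots: 2.7778.
All moduli strictly greater than 1? Yes.
Verdict: Invertible.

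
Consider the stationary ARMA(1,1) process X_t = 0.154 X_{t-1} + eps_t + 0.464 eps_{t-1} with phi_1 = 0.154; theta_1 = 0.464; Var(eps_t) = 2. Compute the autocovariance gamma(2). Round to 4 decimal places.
\gamma(2) = 0.2089

Multiply the model equation by X_{t-k} and take expectations. With theta_0 = psi_0 = 1 and psi_j the MA(infinity) weights, this gives
  gamma(k) - sum_i phi_i gamma(k-i) = c_k,
  c_k = sigma^2 * sum_{j=k..q} theta_j psi_{j-k}   (c_k = 0 for k > q),
using gamma(-m) = gamma(m).
psi-weights needed (psi_j = theta_j + sum_i phi_i psi_{j-i}):
  psi_1 = theta_1 + phi_1 = 0.464 + (0.154) = 0.618
Right-hand sides:
  c_0 = sigma^2 (1 + theta_1 psi_1) = 2 * (1 + (0.464)(0.618)) = 2 * 1.286752 = 2.573504
  c_1 = sigma^2 theta_1 = 2 * (0.464) = 0.928
  c_2 = 0
Equations for k = 0 and k = 1 (AR order 1):
  gamma(0) = phi_1 gamma(1) + c_0
  gamma(1) = phi_1 gamma(0) + c_1
Substituting the second into the first: gamma(0) (1 - phi_1^2) = c_0 + phi_1 c_1, so
  gamma(0) = (c_0 + phi_1 c_1) / (1 - phi_1^2) = (2.573504 + (0.154)(0.928)) / (1 - (0.154)^2) = 2.716416 / 0.976284 = 2.782403.
  gamma(1) = phi_1 gamma(0) + c_1 = (0.154)(2.782403) + (0.928) = 1.35649.
For k = 2 (> q): gamma(2) = phi_1 gamma(1) = (0.154)(1.35649) = 0.208899.
Therefore gamma(2) = 0.2089 (to 4 decimal places).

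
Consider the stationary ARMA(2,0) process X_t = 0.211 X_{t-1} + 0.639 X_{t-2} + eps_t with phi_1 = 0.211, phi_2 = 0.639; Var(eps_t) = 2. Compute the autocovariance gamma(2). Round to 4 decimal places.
\gamma(2) = 3.9139

Multiply the model equation by X_{t-k} and take expectations. With theta_0 = psi_0 = 1 and psi_j the MA(infinity) weights, this gives
  gamma(k) - sum_i phi_i gamma(k-i) = c_k,
  c_k = sigma^2 * sum_{j=k..q} theta_j psi_{j-k}   (c_k = 0 for k > q),
using gamma(-m) = gamma(m).
Pure AR (q = 0): c_0 = sigma^2 = 2, c_k = 0 for k >= 1.
Equations for k = 0, 1, 2 (AR order 2, c_2 = 0):
  (E0) gamma(0) = phi_1 gamma(1) + phi_2 gamma(2) + c_0
  (E1) gamma(1) = phi_1 gamma(0) + phi_2 gamma(1) + c_1
  (E2) gamma(2) = phi_1 gamma(1) + phi_2 gamma(0)
From (E1): gamma(1) = A gamma(0) + B with
  A = phi_1 / (1 - phi_2) = 0.211 / 0.361 = 0.584488,   B = c_1 / (1 - phi_2) = 0 / 0.361 = 0.
Insert (E2) into (E0): gamma(0) (1 - phi_2^2) = phi_1 (1 + phi_2) gamma(1) + c_0.
  phi_1 (1 + phi_2) = (0.211)(1.639) = 0.345829,   1 - phi_2^2 = 0.591679.
Replace gamma(1) by A gamma(0) + B and collect gamma(0):
  gamma(0) [0.591679 - (0.345829)(0.584488)] = c_0 = 2
  gamma(0) * 0.389546 = 2
  gamma(0) = 2 / 0.389546 = 5.134178.
  gamma(1) = A gamma(0) = (0.584488)(5.134178) = 3.000863.
  gamma(2) = phi_1 gamma(1) + phi_2 gamma(0) = (0.211)(3.000863) + (0.639)(5.134178) = 3.913922.
Therefore gamma(2) = 3.9139 (to 4 decimal places).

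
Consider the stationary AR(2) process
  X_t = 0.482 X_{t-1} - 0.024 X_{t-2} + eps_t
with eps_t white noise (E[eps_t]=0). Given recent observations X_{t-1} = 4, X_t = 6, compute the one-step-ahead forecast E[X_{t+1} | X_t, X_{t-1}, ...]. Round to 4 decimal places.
E[X_{t+1} \mid \mathcal F_t] = 2.7960

For an AR(p) model X_t = c + sum_i phi_i X_{t-i} + eps_t, the
one-step-ahead conditional mean is
  E[X_{t+1} | X_t, ...] = c + sum_i phi_i X_{t+1-i}.
Substitute known values:
  E[X_{t+1} | ...] = (0.482) * (6) + (-0.024) * (4)
                   = 2.7960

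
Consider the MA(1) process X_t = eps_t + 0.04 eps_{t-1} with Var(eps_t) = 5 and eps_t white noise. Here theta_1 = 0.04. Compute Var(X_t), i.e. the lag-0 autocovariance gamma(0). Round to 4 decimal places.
\gamma(0) = 5.0080

For an MA(q) process X_t = eps_t + sum_i theta_i eps_{t-i} with
Var(eps_t) = sigma^2, the variance is
  gamma(0) = sigma^2 * (1 + sum_i theta_i^2).
  sum_i theta_i^2 = (0.04)^2 = 0.0016.
  gamma(0) = 5 * (1 + 0.0016) = 5 * 1.0016 = 5.008, which rounds to 5.0080.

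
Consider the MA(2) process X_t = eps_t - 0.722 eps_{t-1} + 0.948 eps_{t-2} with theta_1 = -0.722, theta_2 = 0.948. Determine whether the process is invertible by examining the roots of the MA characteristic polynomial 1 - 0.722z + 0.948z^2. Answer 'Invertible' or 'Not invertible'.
\text{Invertible}

The MA(q) characteristic polynomial is P(z) = 1 - 0.722z + 0.948z^2.
Invertibility requires all roots to lie outside the unit circle, i.e. |z| > 1 for every root.
Set 1 + (-0.722) z + (0.948) z^2 = 0, i.e. a z^2 + b z + c = 0 with a = 0.948, b = -0.722, c = 1.
Discriminant D = b^2 - 4ac = (-0.722)^2 - 4*(0.948)*1 = 0.521284 - (3.792) = -3.270716.
D < 0, so the roots are the complex-conjugate pair z = (-b +/- i sqrt(-D)) / (2a) = 0.3808 +/- 0.9539i.
For a conjugate pair |z|^2 = z * conj(z) = (product of roots) = c/a = 1/(0.948) = 1.054852, so |z| = sqrt(1.054852) = 1.0271 for both roots.
Moduli of all roots: 1.0271, 1.0271.
All moduli strictly greater than 1? Yes.
Verdict: Invertible.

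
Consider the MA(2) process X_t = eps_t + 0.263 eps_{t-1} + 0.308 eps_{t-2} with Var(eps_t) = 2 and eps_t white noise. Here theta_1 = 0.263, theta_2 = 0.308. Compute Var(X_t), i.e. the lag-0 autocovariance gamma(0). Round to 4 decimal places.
\gamma(0) = 2.3281

For an MA(q) process X_t = eps_t + sum_i theta_i eps_{t-i} with
Var(eps_t) = sigma^2, the variance is
  gamma(0) = sigma^2 * (1 + sum_i theta_i^2).
  sum_i theta_i^2 = (0.263)^2 + (0.308)^2 = 0.069169 + 0.094864 = 0.164033.
  gamma(0) = 2 * (1 + 0.164033) = 2 * 1.164033 = 2.328066, which rounds to 2.3281.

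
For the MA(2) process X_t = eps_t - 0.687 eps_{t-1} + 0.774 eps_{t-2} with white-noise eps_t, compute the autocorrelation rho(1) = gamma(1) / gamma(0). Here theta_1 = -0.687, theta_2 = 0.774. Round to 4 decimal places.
\rho(1) = -0.5885

For an MA(q) process with theta_0 = 1, the autocovariance is
  gamma(k) = sigma^2 * sum_{i=0..q-k} theta_i * theta_{i+k},
and rho(k) = gamma(k) / gamma(0). Sigma^2 cancels.
  numerator   = (1)*(-0.687) + (-0.687)*(0.774) = -1.218738.
  denominator = (1)^2 + (-0.687)^2 + (0.774)^2 = 2.071045.
  rho(1) = -1.218738 / 2.071045 = -0.5885.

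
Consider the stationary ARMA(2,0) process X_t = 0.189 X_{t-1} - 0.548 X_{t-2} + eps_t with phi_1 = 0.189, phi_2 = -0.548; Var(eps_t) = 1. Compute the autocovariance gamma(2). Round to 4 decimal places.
\gamma(2) = -0.7616

Multiply the model equation by X_{t-k} and take expectations. With theta_0 = psi_0 = 1 and psi_j the MA(infinity) weights, this gives
  gamma(k) - sum_i phi_i gamma(k-i) = c_k,
  c_k = sigma^2 * sum_{j=k..q} theta_j psi_{j-k}   (c_k = 0 for k > q),
using gamma(-m) = gamma(m).
Pure AR (q = 0): c_0 = sigma^2 = 1, c_k = 0 for k >= 1.
Equations for k = 0, 1, 2 (AR order 2, c_2 = 0):
  (E0) gamma(0) = phi_1 gamma(1) + phi_2 gamma(2) + c_0
  (E1) gamma(1) = phi_1 gamma(0) + phi_2 gamma(1) + c_1
  (E2) gamma(2) = phi_1 gamma(1) + phi_2 gamma(0)
From (E1): gamma(1) = A gamma(0) + B with
  A = phi_1 / (1 - phi_2) = 0.189 / 1.548 = 0.122093,   B = c_1 / (1 - phi_2) = 0 / 1.548 = 0.
Insert (E2) into (E0): gamma(0) (1 - phi_2^2) = phi_1 (1 + phi_2) gamma(1) + c_0.
  phi_1 (1 + phi_2) = (0.189)(0.452) = 0.085428,   1 - phi_2^2 = 0.699696.
Replace gamma(1) by A gamma(0) + B and collect gamma(0):
  gamma(0) [0.699696 - (0.085428)(0.122093)] = c_0 = 1
  gamma(0) * 0.689266 = 1
  gamma(0) = 1 / 0.689266 = 1.450819.
  gamma(1) = A gamma(0) = (0.122093)(1.450819) = 0.177135.
  gamma(2) = phi_1 gamma(1) + phi_2 gamma(0) = (0.189)(0.177135) + (-0.548)(1.450819) = -0.76157.
Therefore gamma(2) = -0.7616 (to 4 decimal places).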